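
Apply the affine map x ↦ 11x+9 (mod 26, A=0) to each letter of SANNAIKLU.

ZJWWJTPAV

S(18): 11·18+9=207≡25 → Z
A(0): 11·0+9=9 → J
N(13): 11·13+9=152≡22 → W
N(13): 11·13+9=152≡22 → W
A(0): 11·0+9=9 → J
I(8): 11·8+9=97≡19 → T
K(10): 11·10+9=119≡15 → P
L(11): 11·11+9=130≡0 → A
U(20): 11·20+9=229≡21 → V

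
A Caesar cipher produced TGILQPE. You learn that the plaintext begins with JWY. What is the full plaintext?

From the crib: T(19)−J(9)=10, so the shift is 10.
Subtract 10 from each ciphertext letter:
T(19): 19−10=9 → J
G(6): 6−10=-4≡22 → W
I(8): 8−10=-2≡24 → Y
L(11): 11−10=1 → B
Q(16): 16−10=6 → G
P(15): 15−10=5 → F
E(4): 4−10=-6≡20 → U

JWYBGFU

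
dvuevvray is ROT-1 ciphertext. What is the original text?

cutduuqzx

d(3): 3−1=2 → c
v(21): 21−1=20 → u
u(20): 20−1=19 → t
e(4): 4−1=3 → d
v(21): 21−1=20 → u
v(21): 21−1=20 → u
r(17): 17−1=16 → q
a(0): 0−1=-1≡25 → z
y(24): 24−1=23 → x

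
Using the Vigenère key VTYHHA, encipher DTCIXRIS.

Repeat the key across the message: VTYHHAVT
D(3)+V(21): 24 → Y
T(19)+T(19): 38≡12 → M
C(2)+Y(24): 26≡0 → A
I(8)+H(7): 15 → P
X(23)+H(7): 30≡4 → E
R(17)+A(0): 17 → R
I(8)+V(21): 29≡3 → D
S(18)+T(19): 37≡11 → L

YMAPERDL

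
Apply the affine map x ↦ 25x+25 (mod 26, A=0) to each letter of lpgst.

l(11): 25·11+25=300≡14 → o
p(15): 25·15+25=400≡10 → k
g(6): 25·6+25=175≡19 → t
s(18): 25·18+25=475≡7 → h
t(19): 25·19+25=500≡6 → g

okthg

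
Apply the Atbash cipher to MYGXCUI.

M(12) → N(13)
Y(24) → B(1)
G(6) → T(19)
X(23) → C(2)
C(2) → X(23)
U(20) → F(5)
I(8) → R(17)

NBTCXFR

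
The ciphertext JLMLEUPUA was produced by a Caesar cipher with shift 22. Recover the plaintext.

J(9): 9−22=-13≡13 → N
L(11): 11−22=-11≡15 → P
M(12): 12−22=-10≡16 → Q
L(11): 11−22=-11≡15 → P
E(4): 4−22=-18≡8 → I
U(20): 20−22=-2≡24 → Y
P(15): 15−22=-7≡19 → T
U(20): 20−22=-2≡24 → Y
A(0): 0−22=-22≡4 → E

NPQPIYTYE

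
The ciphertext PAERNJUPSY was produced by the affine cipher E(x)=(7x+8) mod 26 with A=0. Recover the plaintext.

The inverse of 7 mod 26 is 15, since 7·15=105≡1. Apply D(y)=15·(y−8) mod 26:
P(15): 15·(15−8)=105≡1 → B
A(0): 15·(0−8)=-120≡10 → K
E(4): 15·(4−8)=-60≡18 → S
R(17): 15·(17−8)=135≡5 → F
N(13): 15·(13−8)=75≡23 → X
J(9): 15·(9−8)=15 → P
U(20): 15·(20−8)=180≡24 → Y
P(15): 15·(15−8)=105≡1 → B
S(18): 15·(18−8)=150≡20 → U
Y(24): 15·(24−8)=240≡6 → G

BKSFXPYBUG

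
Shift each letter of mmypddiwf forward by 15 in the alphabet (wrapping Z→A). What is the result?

bbnessxlu

m(12): 12+15=27≡1 → b
m(12): 12+15=27≡1 → b
y(24): 24+15=39≡13 → n
p(15): 15+15=30≡4 → e
d(3): 3+15=18 → s
d(3): 3+15=18 → s
i(8): 8+15=23 → x
w(22): 22+15=37≡11 → l
f(5): 5+15=20 → u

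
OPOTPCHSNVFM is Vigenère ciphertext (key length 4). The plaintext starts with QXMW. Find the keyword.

Subtract each crib letter from the matching ciphertext letter (mod 26):
O(14)−Q(16)=-2≡24 → Y
P(15)−X(23)=-8≡18 → S
O(14)−M(12)=2 → C
T(19)−W(22)=-3≡23 → X

YSCX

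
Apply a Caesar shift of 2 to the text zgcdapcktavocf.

biefcremvcxqeh

z(25): 25+2=27≡1 → b
g(6): 6+2=8 → i
c(2): 2+2=4 → e
d(3): 3+2=5 → f
a(0): 0+2=2 → c
p(15): 15+2=17 → r
c(2): 2+2=4 → e
k(10): 10+2=12 → m
t(19): 19+2=21 → v
a(0): 0+2=2 → c
v(21): 21+2=23 → x
o(14): 14+2=16 → q
c(2): 2+2=4 → e
f(5): 5+2=7 → h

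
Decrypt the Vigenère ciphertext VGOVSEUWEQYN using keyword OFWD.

HBSSEZYTQLCK

Repeat the key across the ciphertext: OFWDOFWDOFWD
V(21)−O(14): 7 → H
G(6)−F(5): 1 → B
O(14)−W(22): -8≡18 → S
V(21)−D(3): 18 → S
S(18)−O(14): 4 → E
E(4)−F(5): -1≡25 → Z
U(20)−W(22): -2≡24 → Y
W(22)−D(3): 19 → T
E(4)−O(14): -10≡16 → Q
Q(16)−F(5): 11 → L
Y(24)−W(22): 2 → C
N(13)−D(3): 10 → K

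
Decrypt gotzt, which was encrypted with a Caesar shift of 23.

jrwcw

g(6): 6−23=-17≡9 → j
o(14): 14−23=-9≡17 → r
t(19): 19−23=-4≡22 → w
z(25): 25−23=2 → c
t(19): 19−23=-4≡22 → w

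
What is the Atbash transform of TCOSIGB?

T(19) → G(6)
C(2) → X(23)
O(14) → L(11)
S(18) → H(7)
I(8) → R(17)
G(6) → T(19)
B(1) → Y(24)

GXLHRTY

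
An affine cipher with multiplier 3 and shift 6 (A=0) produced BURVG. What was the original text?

HWVFA

The inverse of 3 mod 26 is 9, since 3·9=27≡1. Apply D(y)=9·(y−6) mod 26:
B(1): 9·(1−6)=-45≡7 → H
U(20): 9·(20−6)=126≡22 → W
R(17): 9·(17−6)=99≡21 → V
V(21): 9·(21−6)=135≡5 → F
G(6): 9·(6−6)=0 → A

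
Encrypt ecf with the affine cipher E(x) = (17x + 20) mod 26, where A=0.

e(4): 17·4+20=88≡10 → k
c(2): 17·2+20=54≡2 → c
f(5): 17·5+20=105≡1 → b

kcb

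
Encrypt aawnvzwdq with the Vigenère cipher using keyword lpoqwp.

Repeat the key across the message: lpoqwplpo
a(0)+l(11): 11 → l
a(0)+p(15): 15 → p
w(22)+o(14): 36≡10 → k
n(13)+q(16): 29≡3 → d
v(21)+w(22): 43≡17 → r
z(25)+p(15): 40≡14 → o
w(22)+l(11): 33≡7 → h
d(3)+p(15): 18 → s
q(16)+o(14): 30≡4 → e

lpkdrohse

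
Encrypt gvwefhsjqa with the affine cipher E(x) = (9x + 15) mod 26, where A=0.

rwfziavsdp

g(6): 9·6+15=69≡17 → r
v(21): 9·21+15=204≡22 → w
w(22): 9·22+15=213≡5 → f
e(4): 9·4+15=51≡25 → z
f(5): 9·5+15=60≡8 → i
h(7): 9·7+15=78≡0 → a
s(18): 9·18+15=177≡21 → v
j(9): 9·9+15=96≡18 → s
q(16): 9·16+15=159≡3 → d
a(0): 9·0+15=15 → p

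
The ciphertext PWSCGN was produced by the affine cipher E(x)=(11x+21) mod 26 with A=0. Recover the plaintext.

QTVDBE

The inverse of 11 mod 26 is 19, since 11·19=209≡1. Apply D(y)=19·(y−21) mod 26:
P(15): 19·(15−21)=-114≡16 → Q
W(22): 19·(22−21)=19 → T
S(18): 19·(18−21)=-57≡21 → V
C(2): 19·(2−21)=-361≡3 → D
G(6): 19·(6−21)=-285≡1 → B
N(13): 19·(13−21)=-152≡4 → E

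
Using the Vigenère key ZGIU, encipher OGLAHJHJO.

NMTUGPPDN

Repeat the key across the message: ZGIUZGIUZ
O(14)+Z(25): 39≡13 → N
G(6)+G(6): 12 → M
L(11)+I(8): 19 → T
A(0)+U(20): 20 → U
H(7)+Z(25): 32≡6 → G
J(9)+G(6): 15 → P
H(7)+I(8): 15 → P
J(9)+U(20): 29≡3 → D
O(14)+Z(25): 39≡13 → N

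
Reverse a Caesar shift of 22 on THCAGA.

XLGEKE

T(19): 19−22=-3≡23 → X
H(7): 7−22=-15≡11 → L
C(2): 2−22=-20≡6 → G
A(0): 0−22=-22≡4 → E
G(6): 6−22=-16≡10 → K
A(0): 0−22=-22≡4 → E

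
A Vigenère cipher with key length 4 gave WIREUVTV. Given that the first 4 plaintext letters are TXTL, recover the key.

DLYT

Subtract each crib letter from the matching ciphertext letter (mod 26):
W(22)−T(19)=3 → D
I(8)−X(23)=-15≡11 → L
R(17)−T(19)=-2≡24 → Y
E(4)−L(11)=-7≡19 → T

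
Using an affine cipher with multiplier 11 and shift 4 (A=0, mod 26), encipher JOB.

ZCP

J(9): 11·9+4=103≡25 → Z
O(14): 11·14+4=158≡2 → C
B(1): 11·1+4=15 → P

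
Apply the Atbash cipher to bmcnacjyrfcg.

ynxmzxqbiuxt

b(1) → y(24)
m(12) → n(13)
c(2) → x(23)
n(13) → m(12)
a(0) → z(25)
c(2) → x(23)
j(9) → q(16)
y(24) → b(1)
r(17) → i(8)
f(5) → u(20)
c(2) → x(23)
g(6) → t(19)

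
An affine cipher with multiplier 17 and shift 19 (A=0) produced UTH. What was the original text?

XAK

The inverse of 17 mod 26 is 23, since 17·23=391≡1. Apply D(y)=23·(y−19) mod 26:
U(20): 23·(20−19)=23 → X
T(19): 23·(19−19)=0 → A
H(7): 23·(7−19)=-276≡10 → K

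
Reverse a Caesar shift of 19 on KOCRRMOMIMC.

K(10): 10−19=-9≡17 → R
O(14): 14−19=-5≡21 → V
C(2): 2−19=-17≡9 → J
R(17): 17−19=-2≡24 → Y
R(17): 17−19=-2≡24 → Y
M(12): 12−19=-7≡19 → T
O(14): 14−19=-5≡21 → V
M(12): 12−19=-7≡19 → T
I(8): 8−19=-11≡15 → P
M(12): 12−19=-7≡19 → T
C(2): 2−19=-17≡9 → J

RVJYYTVTPTJ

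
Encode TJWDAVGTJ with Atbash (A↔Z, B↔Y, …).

T(19) → G(6)
J(9) → Q(16)
W(22) → D(3)
D(3) → W(22)
A(0) → Z(25)
V(21) → E(4)
G(6) → T(19)
T(19) → G(6)
J(9) → Q(16)

GQDWZETGQ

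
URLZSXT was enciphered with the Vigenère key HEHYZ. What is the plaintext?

NNEBTQP

Repeat the key across the ciphertext: HEHYZHE
U(20)−H(7): 13 → N
R(17)−E(4): 13 → N
L(11)−H(7): 4 → E
Z(25)−Y(24): 1 → B
S(18)−Z(25): -7≡19 → T
X(23)−H(7): 16 → Q
T(19)−E(4): 15 → P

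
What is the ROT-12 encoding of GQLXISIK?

G(6): 6+12=18 → S
Q(16): 16+12=28≡2 → C
L(11): 11+12=23 → X
X(23): 23+12=35≡9 → J
I(8): 8+12=20 → U
S(18): 18+12=30≡4 → E
I(8): 8+12=20 → U
K(10): 10+12=22 → W

SCXJUEUW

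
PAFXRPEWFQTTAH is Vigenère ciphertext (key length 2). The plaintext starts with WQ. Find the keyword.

TK

Subtract each crib letter from the matching ciphertext letter (mod 26):
P(15)−W(22)=-7≡19 → T
A(0)−Q(16)=-16≡10 → K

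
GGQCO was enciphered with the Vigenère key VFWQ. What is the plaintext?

Repeat the key across the ciphertext: VFWQV
G(6)−V(21): -15≡11 → L
G(6)−F(5): 1 → B
Q(16)−W(22): -6≡20 → U
C(2)−Q(16): -14≡12 → M
O(14)−V(21): -7≡19 → T

LBUMT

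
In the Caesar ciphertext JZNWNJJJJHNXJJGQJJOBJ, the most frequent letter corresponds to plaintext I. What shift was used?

The most frequent ciphertext letter is J (appears 10 times).
J is position 9; I is position 8.
Shift = 1.

1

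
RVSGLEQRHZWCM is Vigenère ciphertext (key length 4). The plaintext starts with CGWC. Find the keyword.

Subtract each crib letter from the matching ciphertext letter (mod 26):
R(17)−C(2)=15 → P
V(21)−G(6)=15 → P
S(18)−W(22)=-4≡22 → W
G(6)−C(2)=4 → E

PPWE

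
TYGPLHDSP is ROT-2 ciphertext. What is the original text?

T(19): 19−2=17 → R
Y(24): 24−2=22 → W
G(6): 6−2=4 → E
P(15): 15−2=13 → N
L(11): 11−2=9 → J
H(7): 7−2=5 → F
D(3): 3−2=1 → B
S(18): 18−2=16 → Q
P(15): 15−2=13 → N

RWENJFBQN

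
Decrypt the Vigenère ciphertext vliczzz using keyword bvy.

Repeat the key across the ciphertext: bvybvyb
v(21)−b(1): 20 → u
l(11)−v(21): -10≡16 → q
i(8)−y(24): -16≡10 → k
c(2)−b(1): 1 → b
z(25)−v(21): 4 → e
z(25)−y(24): 1 → b
z(25)−b(1): 24 → y

uqkbeby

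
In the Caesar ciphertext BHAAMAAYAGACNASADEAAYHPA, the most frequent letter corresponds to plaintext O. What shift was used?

The most frequent ciphertext letter is A (appears 11 times).
A is position 0; O is position 14.
Shift = -14≡12.

12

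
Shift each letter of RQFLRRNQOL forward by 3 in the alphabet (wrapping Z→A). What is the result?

UTIOUUQTRO

R(17): 17+3=20 → U
Q(16): 16+3=19 → T
F(5): 5+3=8 → I
L(11): 11+3=14 → O
R(17): 17+3=20 → U
R(17): 17+3=20 → U
N(13): 13+3=16 → Q
Q(16): 16+3=19 → T
O(14): 14+3=17 → R
L(11): 11+3=14 → O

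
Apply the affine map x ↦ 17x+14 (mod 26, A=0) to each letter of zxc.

xpw

z(25): 17·25+14=439≡23 → x
x(23): 17·23+14=405≡15 → p
c(2): 17·2+14=48≡22 → w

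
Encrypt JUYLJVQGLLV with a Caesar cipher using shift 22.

FQUHFRMCHHR

J(9): 9+22=31≡5 → F
U(20): 20+22=42≡16 → Q
Y(24): 24+22=46≡20 → U
L(11): 11+22=33≡7 → H
J(9): 9+22=31≡5 → F
V(21): 21+22=43≡17 → R
Q(16): 16+22=38≡12 → M
G(6): 6+22=28≡2 → C
L(11): 11+22=33≡7 → H
L(11): 11+22=33≡7 → H
V(21): 21+22=43≡17 → R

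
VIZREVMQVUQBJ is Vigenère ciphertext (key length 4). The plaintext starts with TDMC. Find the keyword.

CFNP

Subtract each crib letter from the matching ciphertext letter (mod 26):
V(21)−T(19)=2 → C
I(8)−D(3)=5 → F
Z(25)−M(12)=13 → N
R(17)−C(2)=15 → P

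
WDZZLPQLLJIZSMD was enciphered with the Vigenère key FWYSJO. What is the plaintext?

Repeat the key across the ciphertext: FWYSJOFWYSJOFWY
W(22)−F(5): 17 → R
D(3)−W(22): -19≡7 → H
Z(25)−Y(24): 1 → B
Z(25)−S(18): 7 → H
L(11)−J(9): 2 → C
P(15)−O(14): 1 → B
Q(16)−F(5): 11 → L
L(11)−W(22): -11≡15 → P
L(11)−Y(24): -13≡13 → N
J(9)−S(18): -9≡17 → R
I(8)−J(9): -1≡25 → Z
Z(25)−O(14): 11 → L
S(18)−F(5): 13 → N
M(12)−W(22): -10≡16 → Q
D(3)−Y(24): -21≡5 → F

RHBHCBLPNRZLNQF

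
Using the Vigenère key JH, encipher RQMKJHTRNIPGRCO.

Repeat the key across the message: JHJHJHJHJHJHJHJ
R(17)+J(9): 26≡0 → A
Q(16)+H(7): 23 → X
M(12)+J(9): 21 → V
K(10)+H(7): 17 → R
J(9)+J(9): 18 → S
H(7)+H(7): 14 → O
T(19)+J(9): 28≡2 → C
R(17)+H(7): 24 → Y
N(13)+J(9): 22 → W
I(8)+H(7): 15 → P
P(15)+J(9): 24 → Y
G(6)+H(7): 13 → N
R(17)+J(9): 26≡0 → A
C(2)+H(7): 9 → J
O(14)+J(9): 23 → X

AXVRSOCYWPYNAJX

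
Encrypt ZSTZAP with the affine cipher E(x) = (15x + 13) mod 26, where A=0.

Z(25): 15·25+13=388≡24 → Y
S(18): 15·18+13=283≡23 → X
T(19): 15·19+13=298≡12 → M
Z(25): 15·25+13=388≡24 → Y
A(0): 15·0+13=13 → N
P(15): 15·15+13=238≡4 → E

YXMYNE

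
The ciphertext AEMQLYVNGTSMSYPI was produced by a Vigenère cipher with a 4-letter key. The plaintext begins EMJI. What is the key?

Subtract each crib letter from the matching ciphertext letter (mod 26):
A(0)−E(4)=-4≡22 → W
E(4)−M(12)=-8≡18 → S
M(12)−J(9)=3 → D
Q(16)−I(8)=8 → I

WSDI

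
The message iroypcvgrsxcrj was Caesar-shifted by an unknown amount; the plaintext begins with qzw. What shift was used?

18

From the crib: i(8)−q(16)=-8≡18, so the shift is 18.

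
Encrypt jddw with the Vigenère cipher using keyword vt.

Repeat the key across the message: vtvt
j(9)+v(21): 30≡4 → e
d(3)+t(19): 22 → w
d(3)+v(21): 24 → y
w(22)+t(19): 41≡15 → p

ewyp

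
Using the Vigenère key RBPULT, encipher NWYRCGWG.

EXNLNZNH

Repeat the key across the message: RBPULTRB
N(13)+R(17): 30≡4 → E
W(22)+B(1): 23 → X
Y(24)+P(15): 39≡13 → N
R(17)+U(20): 37≡11 → L
C(2)+L(11): 13 → N
G(6)+T(19): 25 → Z
W(22)+R(17): 39≡13 → N
G(6)+B(1): 7 → H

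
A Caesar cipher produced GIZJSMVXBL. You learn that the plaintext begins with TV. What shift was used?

From the crib: G(6)−T(19)=-13≡13, so the shift is 13.

13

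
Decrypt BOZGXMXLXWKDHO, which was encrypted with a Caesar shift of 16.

LYJQHWHVHGUNRY

B(1): 1−16=-15≡11 → L
O(14): 14−16=-2≡24 → Y
Z(25): 25−16=9 → J
G(6): 6−16=-10≡16 → Q
X(23): 23−16=7 → H
M(12): 12−16=-4≡22 → W
X(23): 23−16=7 → H
L(11): 11−16=-5≡21 → V
X(23): 23−16=7 → H
W(22): 22−16=6 → G
K(10): 10−16=-6≡20 → U
D(3): 3−16=-13≡13 → N
H(7): 7−16=-9≡17 → R
O(14): 14−16=-2≡24 → Y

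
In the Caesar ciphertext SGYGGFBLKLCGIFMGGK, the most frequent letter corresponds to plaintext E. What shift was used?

The most frequent ciphertext letter is G (appears 6 times).
G is position 6; E is position 4.
Shift = 2.

2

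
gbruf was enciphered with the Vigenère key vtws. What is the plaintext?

livck

Repeat the key across the ciphertext: vtwsv
g(6)−v(21): -15≡11 → l
b(1)−t(19): -18≡8 → i
r(17)−w(22): -5≡21 → v
u(20)−s(18): 2 → c
f(5)−v(21): -16≡10 → k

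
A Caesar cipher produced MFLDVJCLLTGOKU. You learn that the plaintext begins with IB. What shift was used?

4

From the crib: M(12)−I(8)=4, so the shift is 4.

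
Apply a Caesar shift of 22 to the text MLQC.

IHMY

M(12): 12+22=34≡8 → I
L(11): 11+22=33≡7 → H
Q(16): 16+22=38≡12 → M
C(2): 2+22=24 → Y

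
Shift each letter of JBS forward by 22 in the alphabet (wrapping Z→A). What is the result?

FXO

J(9): 9+22=31≡5 → F
B(1): 1+22=23 → X
S(18): 18+22=40≡14 → O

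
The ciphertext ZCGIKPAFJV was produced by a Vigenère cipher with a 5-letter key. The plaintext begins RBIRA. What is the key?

Subtract each crib letter from the matching ciphertext letter (mod 26):
Z(25)−R(17)=8 → I
C(2)−B(1)=1 → B
G(6)−I(8)=-2≡24 → Y
I(8)−R(17)=-9≡17 → R
K(10)−A(0)=10 → K

IBYRK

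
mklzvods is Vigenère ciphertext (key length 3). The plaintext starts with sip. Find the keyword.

Subtract each crib letter from the matching ciphertext letter (mod 26):
m(12)−s(18)=-6≡20 → u
k(10)−i(8)=2 → c
l(11)−p(15)=-4≡22 → w

ucw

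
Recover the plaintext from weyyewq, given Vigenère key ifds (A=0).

ozvgwrn

Repeat the key across the ciphertext: ifdsifd
w(22)−i(8): 14 → o
e(4)−f(5): -1≡25 → z
y(24)−d(3): 21 → v
y(24)−s(18): 6 → g
e(4)−i(8): -4≡22 → w
w(22)−f(5): 17 → r
q(16)−d(3): 13 → n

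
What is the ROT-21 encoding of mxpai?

m(12): 12+21=33≡7 → h
x(23): 23+21=44≡18 → s
p(15): 15+21=36≡10 → k
a(0): 0+21=21 → v
i(8): 8+21=29≡3 → d

hskvd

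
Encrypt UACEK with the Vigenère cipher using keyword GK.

Repeat the key across the message: GKGKG
U(20)+G(6): 26≡0 → A
A(0)+K(10): 10 → K
C(2)+G(6): 8 → I
E(4)+K(10): 14 → O
K(10)+G(6): 16 → Q

AKIOQ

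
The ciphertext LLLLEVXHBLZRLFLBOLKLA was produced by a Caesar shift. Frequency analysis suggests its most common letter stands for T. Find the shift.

The most frequent ciphertext letter is L (appears 9 times).
L is position 11; T is position 19.
Shift = -8≡18.

18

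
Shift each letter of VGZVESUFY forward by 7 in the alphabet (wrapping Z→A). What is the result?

V(21): 21+7=28≡2 → C
G(6): 6+7=13 → N
Z(25): 25+7=32≡6 → G
V(21): 21+7=28≡2 → C
E(4): 4+7=11 → L
S(18): 18+7=25 → Z
U(20): 20+7=27≡1 → B
F(5): 5+7=12 → M
Y(24): 24+7=31≡5 → F

CNGCLZBMF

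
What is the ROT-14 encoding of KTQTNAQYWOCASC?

YHEHBOEMKCQOGQ

K(10): 10+14=24 → Y
T(19): 19+14=33≡7 → H
Q(16): 16+14=30≡4 → E
T(19): 19+14=33≡7 → H
N(13): 13+14=27≡1 → B
A(0): 0+14=14 → O
Q(16): 16+14=30≡4 → E
Y(24): 24+14=38≡12 → M
W(22): 22+14=36≡10 → K
O(14): 14+14=28≡2 → C
C(2): 2+14=16 → Q
A(0): 0+14=14 → O
S(18): 18+14=32≡6 → G
C(2): 2+14=16 → Q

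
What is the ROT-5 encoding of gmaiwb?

g(6): 6+5=11 → l
m(12): 12+5=17 → r
a(0): 0+5=5 → f
i(8): 8+5=13 → n
w(22): 22+5=27≡1 → b
b(1): 1+5=6 → g

lrfnbg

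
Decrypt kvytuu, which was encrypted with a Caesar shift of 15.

k(10): 10−15=-5≡21 → v
v(21): 21−15=6 → g
y(24): 24−15=9 → j
t(19): 19−15=4 → e
u(20): 20−15=5 → f
u(20): 20−15=5 → f

vgjeff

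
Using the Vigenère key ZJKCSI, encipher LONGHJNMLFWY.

Repeat the key across the message: ZJKCSIZJKCSI
L(11)+Z(25): 36≡10 → K
O(14)+J(9): 23 → X
N(13)+K(10): 23 → X
G(6)+C(2): 8 → I
H(7)+S(18): 25 → Z
J(9)+I(8): 17 → R
N(13)+Z(25): 38≡12 → M
M(12)+J(9): 21 → V
L(11)+K(10): 21 → V
F(5)+C(2): 7 → H
W(22)+S(18): 40≡14 → O
Y(24)+I(8): 32≡6 → G

KXXIZRMVVHOG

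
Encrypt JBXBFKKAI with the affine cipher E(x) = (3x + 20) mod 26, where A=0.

J(9): 3·9+20=47≡21 → V
B(1): 3·1+20=23 → X
X(23): 3·23+20=89≡11 → L
B(1): 3·1+20=23 → X
F(5): 3·5+20=35≡9 → J
K(10): 3·10+20=50≡24 → Y
K(10): 3·10+20=50≡24 → Y
A(0): 3·0+20=20 → U
I(8): 3·8+20=44≡18 → S

VXLXJYYUS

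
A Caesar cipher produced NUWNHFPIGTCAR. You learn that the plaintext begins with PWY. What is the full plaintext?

PWYPJHRKIVECT

From the crib: N(13)−P(15)=-2≡24, so the shift is 24.
Subtract 24 from each ciphertext letter:
N(13): 13−24=-11≡15 → P
U(20): 20−24=-4≡22 → W
W(22): 22−24=-2≡24 → Y
N(13): 13−24=-11≡15 → P
H(7): 7−24=-17≡9 → J
F(5): 5−24=-19≡7 → H
P(15): 15−24=-9≡17 → R
I(8): 8−24=-16≡10 → K
G(6): 6−24=-18≡8 → I
T(19): 19−24=-5≡21 → V
C(2): 2−24=-22≡4 → E
A(0): 0−24=-24≡2 → C
R(17): 17−24=-7≡19 → T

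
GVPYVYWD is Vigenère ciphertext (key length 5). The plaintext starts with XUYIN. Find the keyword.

JBRQI

Subtract each crib letter from the matching ciphertext letter (mod 26):
G(6)−X(23)=-17≡9 → J
V(21)−U(20)=1 → B
P(15)−Y(24)=-9≡17 → R
Y(24)−I(8)=16 → Q
V(21)−N(13)=8 → I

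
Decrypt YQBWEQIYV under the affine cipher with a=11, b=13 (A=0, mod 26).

The inverse of 11 mod 26 is 19, since 11·19=209≡1. Apply D(y)=19·(y−13) mod 26:
Y(24): 19·(24−13)=209≡1 → B
Q(16): 19·(16−13)=57≡5 → F
B(1): 19·(1−13)=-228≡6 → G
W(22): 19·(22−13)=171≡15 → P
E(4): 19·(4−13)=-171≡11 → L
Q(16): 19·(16−13)=57≡5 → F
I(8): 19·(8−13)=-95≡9 → J
Y(24): 19·(24−13)=209≡1 → B
V(21): 19·(21−13)=152≡22 → W

BFGPLFJBW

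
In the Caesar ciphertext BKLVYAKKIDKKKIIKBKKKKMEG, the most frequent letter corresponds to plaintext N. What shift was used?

The most frequent ciphertext letter is K (appears 11 times).
K is position 10; N is position 13.
Shift = -3≡23.

23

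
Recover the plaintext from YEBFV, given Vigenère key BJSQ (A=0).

XVJPU

Repeat the key across the ciphertext: BJSQB
Y(24)−B(1): 23 → X
E(4)−J(9): -5≡21 → V
B(1)−S(18): -17≡9 → J
F(5)−Q(16): -11≡15 → P
V(21)−B(1): 20 → U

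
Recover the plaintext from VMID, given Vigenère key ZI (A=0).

WEJV

Repeat the key across the ciphertext: ZIZI
V(21)−Z(25): -4≡22 → W
M(12)−I(8): 4 → E
I(8)−Z(25): -17≡9 → J
D(3)−I(8): -5≡21 → V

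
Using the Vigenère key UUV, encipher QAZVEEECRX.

Repeat the key across the message: UUVUUVUUVU
Q(16)+U(20): 36≡10 → K
A(0)+U(20): 20 → U
Z(25)+V(21): 46≡20 → U
V(21)+U(20): 41≡15 → P
E(4)+U(20): 24 → Y
E(4)+V(21): 25 → Z
E(4)+U(20): 24 → Y
C(2)+U(20): 22 → W
R(17)+V(21): 38≡12 → M
X(23)+U(20): 43≡17 → R

KUUPYZYWMR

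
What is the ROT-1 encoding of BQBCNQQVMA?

CRCDORRWNB

B(1): 1+1=2 → C
Q(16): 16+1=17 → R
B(1): 1+1=2 → C
C(2): 2+1=3 → D
N(13): 13+1=14 → O
Q(16): 16+1=17 → R
Q(16): 16+1=17 → R
V(21): 21+1=22 → W
M(12): 12+1=13 → N
A(0): 0+1=1 → B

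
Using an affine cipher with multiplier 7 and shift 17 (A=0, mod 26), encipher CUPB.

FBSY

C(2): 7·2+17=31≡5 → F
U(20): 7·20+17=157≡1 → B
P(15): 7·15+17=122≡18 → S
B(1): 7·1+17=24 → Y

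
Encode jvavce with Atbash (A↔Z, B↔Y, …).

qezexv

j(9) → q(16)
v(21) → e(4)
a(0) → z(25)
v(21) → e(4)
c(2) → x(23)
e(4) → v(21)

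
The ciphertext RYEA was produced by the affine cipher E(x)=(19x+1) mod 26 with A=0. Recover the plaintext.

The inverse of 19 mod 26 is 11, since 19·11=209≡1. Apply D(y)=11·(y−1) mod 26:
R(17): 11·(17−1)=176≡20 → U
Y(24): 11·(24−1)=253≡19 → T
E(4): 11·(4−1)=33≡7 → H
A(0): 11·(0−1)=-11≡15 → P

UTHP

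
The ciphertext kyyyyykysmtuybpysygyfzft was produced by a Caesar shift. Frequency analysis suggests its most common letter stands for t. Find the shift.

The most frequent ciphertext letter is y (appears 10 times).
y is position 24; t is position 19.
Shift = 5.

5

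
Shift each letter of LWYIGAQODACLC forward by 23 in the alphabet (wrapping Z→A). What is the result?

L(11): 11+23=34≡8 → I
W(22): 22+23=45≡19 → T
Y(24): 24+23=47≡21 → V
I(8): 8+23=31≡5 → F
G(6): 6+23=29≡3 → D
A(0): 0+23=23 → X
Q(16): 16+23=39≡13 → N
O(14): 14+23=37≡11 → L
D(3): 3+23=26≡0 → A
A(0): 0+23=23 → X
C(2): 2+23=25 → Z
L(11): 11+23=34≡8 → I
C(2): 2+23=25 → Z

ITVFDXNLAXZIZ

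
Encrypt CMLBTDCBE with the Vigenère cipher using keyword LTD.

NFOMMGNUH

Repeat the key across the message: LTDLTDLTD
C(2)+L(11): 13 → N
M(12)+T(19): 31≡5 → F
L(11)+D(3): 14 → O
B(1)+L(11): 12 → M
T(19)+T(19): 38≡12 → M
D(3)+D(3): 6 → G
C(2)+L(11): 13 → N
B(1)+T(19): 20 → U
E(4)+D(3): 7 → H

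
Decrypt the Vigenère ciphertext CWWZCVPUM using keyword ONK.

OJMLPLBHC

Repeat the key across the ciphertext: ONKONKONK
C(2)−O(14): -12≡14 → O
W(22)−N(13): 9 → J
W(22)−K(10): 12 → M
Z(25)−O(14): 11 → L
C(2)−N(13): -11≡15 → P
V(21)−K(10): 11 → L
P(15)−O(14): 1 → B
U(20)−N(13): 7 → H
M(12)−K(10): 2 → C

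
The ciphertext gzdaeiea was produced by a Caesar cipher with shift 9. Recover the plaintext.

xqurvzvr

g(6): 6−9=-3≡23 → x
z(25): 25−9=16 → q
d(3): 3−9=-6≡20 → u
a(0): 0−9=-9≡17 → r
e(4): 4−9=-5≡21 → v
i(8): 8−9=-1≡25 → z
e(4): 4−9=-5≡21 → v
a(0): 0−9=-9≡17 → r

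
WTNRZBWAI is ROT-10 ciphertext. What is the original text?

MJDHPRMQY

W(22): 22−10=12 → M
T(19): 19−10=9 → J
N(13): 13−10=3 → D
R(17): 17−10=7 → H
Z(25): 25−10=15 → P
B(1): 1−10=-9≡17 → R
W(22): 22−10=12 → M
A(0): 0−10=-10≡16 → Q
I(8): 8−10=-2≡24 → Y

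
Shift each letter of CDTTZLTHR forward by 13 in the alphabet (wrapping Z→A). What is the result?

PQGGMYGUE

C(2): 2+13=15 → P
D(3): 3+13=16 → Q
T(19): 19+13=32≡6 → G
T(19): 19+13=32≡6 → G
Z(25): 25+13=38≡12 → M
L(11): 11+13=24 → Y
T(19): 19+13=32≡6 → G
H(7): 7+13=20 → U
R(17): 17+13=30≡4 → E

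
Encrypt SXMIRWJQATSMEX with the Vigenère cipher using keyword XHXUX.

PEJCOTQNUQPTBR

Repeat the key across the message: XHXUXXHXUXXHXU
S(18)+X(23): 41≡15 → P
X(23)+H(7): 30≡4 → E
M(12)+X(23): 35≡9 → J
I(8)+U(20): 28≡2 → C
R(17)+X(23): 40≡14 → O
W(22)+X(23): 45≡19 → T
J(9)+H(7): 16 → Q
Q(16)+X(23): 39≡13 → N
A(0)+U(20): 20 → U
T(19)+X(23): 42≡16 → Q
S(18)+X(23): 41≡15 → P
M(12)+H(7): 19 → T
E(4)+X(23): 27≡1 → B
X(23)+U(20): 43≡17 → R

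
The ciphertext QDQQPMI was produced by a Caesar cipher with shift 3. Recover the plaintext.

Q(16): 16−3=13 → N
D(3): 3−3=0 → A
Q(16): 16−3=13 → N
Q(16): 16−3=13 → N
P(15): 15−3=12 → M
M(12): 12−3=9 → J
I(8): 8−3=5 → F

NANNMJF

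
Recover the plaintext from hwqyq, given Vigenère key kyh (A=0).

xyjos

Repeat the key across the ciphertext: kyhky
h(7)−k(10): -3≡23 → x
w(22)−y(24): -2≡24 → y
q(16)−h(7): 9 → j
y(24)−k(10): 14 → o
q(16)−y(24): -8≡18 → s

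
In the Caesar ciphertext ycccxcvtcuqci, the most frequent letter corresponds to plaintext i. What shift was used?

20

The most frequent ciphertext letter is c (appears 6 times).
c is position 2; i is position 8.
Shift = -6≡20.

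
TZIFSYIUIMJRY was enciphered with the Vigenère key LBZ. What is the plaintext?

Repeat the key across the ciphertext: LBZLBZLBZLBZL
T(19)−L(11): 8 → I
Z(25)−B(1): 24 → Y
I(8)−Z(25): -17≡9 → J
F(5)−L(11): -6≡20 → U
S(18)−B(1): 17 → R
Y(24)−Z(25): -1≡25 → Z
I(8)−L(11): -3≡23 → X
U(20)−B(1): 19 → T
I(8)−Z(25): -17≡9 → J
M(12)−L(11): 1 → B
J(9)−B(1): 8 → I
R(17)−Z(25): -8≡18 → S
Y(24)−L(11): 13 → N

IYJURZXTJBISN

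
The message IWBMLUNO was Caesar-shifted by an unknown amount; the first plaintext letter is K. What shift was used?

24

From the crib: I(8)−K(10)=-2≡24, so the shift is 24.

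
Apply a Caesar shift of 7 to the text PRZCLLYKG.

WYGJSSFRN

P(15): 15+7=22 → W
R(17): 17+7=24 → Y
Z(25): 25+7=32≡6 → G
C(2): 2+7=9 → J
L(11): 11+7=18 → S
L(11): 11+7=18 → S
Y(24): 24+7=31≡5 → F
K(10): 10+7=17 → R
G(6): 6+7=13 → N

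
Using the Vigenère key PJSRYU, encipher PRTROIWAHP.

Repeat the key across the message: PJSRYUPJSR
P(15)+P(15): 30≡4 → E
R(17)+J(9): 26≡0 → A
T(19)+S(18): 37≡11 → L
R(17)+R(17): 34≡8 → I
O(14)+Y(24): 38≡12 → M
I(8)+U(20): 28≡2 → C
W(22)+P(15): 37≡11 → L
A(0)+J(9): 9 → J
H(7)+S(18): 25 → Z
P(15)+R(17): 32≡6 → G

EALIMCLJZG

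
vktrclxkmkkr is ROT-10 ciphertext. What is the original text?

lajhsbnacaah

v(21): 21−10=11 → l
k(10): 10−10=0 → a
t(19): 19−10=9 → j
r(17): 17−10=7 → h
c(2): 2−10=-8≡18 → s
l(11): 11−10=1 → b
x(23): 23−10=13 → n
k(10): 10−10=0 → a
m(12): 12−10=2 → c
k(10): 10−10=0 → a
k(10): 10−10=0 → a
r(17): 17−10=7 → h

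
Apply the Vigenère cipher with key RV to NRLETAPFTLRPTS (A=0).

EMCZKVGAKGIKKN

Repeat the key across the message: RVRVRVRVRVRVRV
N(13)+R(17): 30≡4 → E
R(17)+V(21): 38≡12 → M
L(11)+R(17): 28≡2 → C
E(4)+V(21): 25 → Z
T(19)+R(17): 36≡10 → K
A(0)+V(21): 21 → V
P(15)+R(17): 32≡6 → G
F(5)+V(21): 26≡0 → A
T(19)+R(17): 36≡10 → K
L(11)+V(21): 32≡6 → G
R(17)+R(17): 34≡8 → I
P(15)+V(21): 36≡10 → K
T(19)+R(17): 36≡10 → K
S(18)+V(21): 39≡13 → N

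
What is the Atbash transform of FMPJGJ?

F(5) → U(20)
M(12) → N(13)
P(15) → K(10)
J(9) → Q(16)
G(6) → T(19)
J(9) → Q(16)

UNKQTQ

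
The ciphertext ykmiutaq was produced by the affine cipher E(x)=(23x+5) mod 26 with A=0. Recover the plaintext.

lhpzvetf

The inverse of 23 mod 26 is 17, since 23·17=391≡1. Apply D(y)=17·(y−5) mod 26:
y(24): 17·(24−5)=323≡11 → l
k(10): 17·(10−5)=85≡7 → h
m(12): 17·(12−5)=119≡15 → p
i(8): 17·(8−5)=51≡25 → z
u(20): 17·(20−5)=255≡21 → v
t(19): 17·(19−5)=238≡4 → e
a(0): 17·(0−5)=-85≡19 → t
q(16): 17·(16−5)=187≡5 → f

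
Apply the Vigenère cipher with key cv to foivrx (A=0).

hjkqts

Repeat the key across the message: cvcvcv
f(5)+c(2): 7 → h
o(14)+v(21): 35≡9 → j
i(8)+c(2): 10 → k
v(21)+v(21): 42≡16 → q
r(17)+c(2): 19 → t
x(23)+v(21): 44≡18 → s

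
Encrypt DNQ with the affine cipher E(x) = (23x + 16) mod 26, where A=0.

D(3): 23·3+16=85≡7 → H
N(13): 23·13+16=315≡3 → D
Q(16): 23·16+16=384≡20 → U

HDU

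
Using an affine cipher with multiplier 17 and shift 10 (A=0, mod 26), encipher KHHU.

YZZM

K(10): 17·10+10=180≡24 → Y
H(7): 17·7+10=129≡25 → Z
H(7): 17·7+10=129≡25 → Z
U(20): 17·20+10=350≡12 → M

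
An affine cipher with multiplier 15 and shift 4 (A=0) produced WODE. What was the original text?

WSTA

The inverse of 15 mod 26 is 7, since 15·7=105≡1. Apply D(y)=7·(y−4) mod 26:
W(22): 7·(22−4)=126≡22 → W
O(14): 7·(14−4)=70≡18 → S
D(3): 7·(3−4)=-7≡19 → T
E(4): 7·(4−4)=0 → A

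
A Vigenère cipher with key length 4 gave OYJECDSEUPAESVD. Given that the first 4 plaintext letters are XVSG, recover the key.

RDRY

Subtract each crib letter from the matching ciphertext letter (mod 26):
O(14)−X(23)=-9≡17 → R
Y(24)−V(21)=3 → D
J(9)−S(18)=-9≡17 → R
E(4)−G(6)=-2≡24 → Y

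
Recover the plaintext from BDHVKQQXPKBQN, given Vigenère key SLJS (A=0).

Repeat the key across the ciphertext: SLJSSLJSSLJSS
B(1)−S(18): -17≡9 → J
D(3)−L(11): -8≡18 → S
H(7)−J(9): -2≡24 → Y
V(21)−S(18): 3 → D
K(10)−S(18): -8≡18 → S
Q(16)−L(11): 5 → F
Q(16)−J(9): 7 → H
X(23)−S(18): 5 → F
P(15)−S(18): -3≡23 → X
K(10)−L(11): -1≡25 → Z
B(1)−J(9): -8≡18 → S
Q(16)−S(18): -2≡24 → Y
N(13)−S(18): -5≡21 → V

JSYDSFHFXZSYV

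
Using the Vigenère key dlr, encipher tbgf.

Repeat the key across the message: dlrd
t(19)+d(3): 22 → w
b(1)+l(11): 12 → m
g(6)+r(17): 23 → x
f(5)+d(3): 8 → i

wmxi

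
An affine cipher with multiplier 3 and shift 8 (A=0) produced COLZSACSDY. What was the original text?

YCBXMGYMHO

The inverse of 3 mod 26 is 9, since 3·9=27≡1. Apply D(y)=9·(y−8) mod 26:
C(2): 9·(2−8)=-54≡24 → Y
O(14): 9·(14−8)=54≡2 → C
L(11): 9·(11−8)=27≡1 → B
Z(25): 9·(25−8)=153≡23 → X
S(18): 9·(18−8)=90≡12 → M
A(0): 9·(0−8)=-72≡6 → G
C(2): 9·(2−8)=-54≡24 → Y
S(18): 9·(18−8)=90≡12 → M
D(3): 9·(3−8)=-45≡7 → H
Y(24): 9·(24−8)=144≡14 → O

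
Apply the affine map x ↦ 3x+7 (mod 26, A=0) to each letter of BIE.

B(1): 3·1+7=10 → K
I(8): 3·8+7=31≡5 → F
E(4): 3·4+7=19 → T

KFT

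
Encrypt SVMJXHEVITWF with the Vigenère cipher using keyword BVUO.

Repeat the key across the message: BVUOBVUOBVUO
S(18)+B(1): 19 → T
V(21)+V(21): 42≡16 → Q
M(12)+U(20): 32≡6 → G
J(9)+O(14): 23 → X
X(23)+B(1): 24 → Y
H(7)+V(21): 28≡2 → C
E(4)+U(20): 24 → Y
V(21)+O(14): 35≡9 → J
I(8)+B(1): 9 → J
T(19)+V(21): 40≡14 → O
W(22)+U(20): 42≡16 → Q
F(5)+O(14): 19 → T

TQGXYCYJJOQT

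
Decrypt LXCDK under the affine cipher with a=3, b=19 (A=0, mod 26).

The inverse of 3 mod 26 is 9, since 3·9=27≡1. Apply D(y)=9·(y−19) mod 26:
L(11): 9·(11−19)=-72≡6 → G
X(23): 9·(23−19)=36≡10 → K
C(2): 9·(2−19)=-153≡3 → D
D(3): 9·(3−19)=-144≡12 → M
K(10): 9·(10−19)=-81≡23 → X

GKDMX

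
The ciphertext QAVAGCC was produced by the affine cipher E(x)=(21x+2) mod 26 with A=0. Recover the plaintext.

SQRQUAA

The inverse of 21 mod 26 is 5, since 21·5=105≡1. Apply D(y)=5·(y−2) mod 26:
Q(16): 5·(16−2)=70≡18 → S
A(0): 5·(0−2)=-10≡16 → Q
V(21): 5·(21−2)=95≡17 → R
A(0): 5·(0−2)=-10≡16 → Q
G(6): 5·(6−2)=20 → U
C(2): 5·(2−2)=0 → A
C(2): 5·(2−2)=0 → A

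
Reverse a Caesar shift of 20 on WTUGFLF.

CZAMLRL

W(22): 22−20=2 → C
T(19): 19−20=-1≡25 → Z
U(20): 20−20=0 → A
G(6): 6−20=-14≡12 → M
F(5): 5−20=-15≡11 → L
L(11): 11−20=-9≡17 → R
F(5): 5−20=-15≡11 → L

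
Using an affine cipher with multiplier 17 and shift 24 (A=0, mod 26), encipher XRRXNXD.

ZBBZLZX

X(23): 17·23+24=415≡25 → Z
R(17): 17·17+24=313≡1 → B
R(17): 17·17+24=313≡1 → B
X(23): 17·23+24=415≡25 → Z
N(13): 17·13+24=245≡11 → L
X(23): 17·23+24=415≡25 → Z
D(3): 17·3+24=75≡23 → X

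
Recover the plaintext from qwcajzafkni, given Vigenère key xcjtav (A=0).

Repeat the key across the ciphertext: xcjtavxcjta
q(16)−x(23): -7≡19 → t
w(22)−c(2): 20 → u
c(2)−j(9): -7≡19 → t
a(0)−t(19): -19≡7 → h
j(9)−a(0): 9 → j
z(25)−v(21): 4 → e
a(0)−x(23): -23≡3 → d
f(5)−c(2): 3 → d
k(10)−j(9): 1 → b
n(13)−t(19): -6≡20 → u
i(8)−a(0): 8 → i

tuthjeddbui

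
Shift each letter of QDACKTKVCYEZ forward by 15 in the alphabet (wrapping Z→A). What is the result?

FSPRZIZKRNTO

Q(16): 16+15=31≡5 → F
D(3): 3+15=18 → S
A(0): 0+15=15 → P
C(2): 2+15=17 → R
K(10): 10+15=25 → Z
T(19): 19+15=34≡8 → I
K(10): 10+15=25 → Z
V(21): 21+15=36≡10 → K
C(2): 2+15=17 → R
Y(24): 24+15=39≡13 → N
E(4): 4+15=19 → T
Z(25): 25+15=40≡14 → O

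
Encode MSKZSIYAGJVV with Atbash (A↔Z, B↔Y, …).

M(12) → N(13)
S(18) → H(7)
K(10) → P(15)
Z(25) → A(0)
S(18) → H(7)
I(8) → R(17)
Y(24) → B(1)
A(0) → Z(25)
G(6) → T(19)
J(9) → Q(16)
V(21) → E(4)
V(21) → E(4)

NHPAHRBZTQEE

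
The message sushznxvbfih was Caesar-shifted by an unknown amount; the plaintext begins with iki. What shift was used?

10

From the crib: s(18)−i(8)=10, so the shift is 10.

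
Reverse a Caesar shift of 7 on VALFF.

V(21): 21−7=14 → O
A(0): 0−7=-7≡19 → T
L(11): 11−7=4 → E
F(5): 5−7=-2≡24 → Y
F(5): 5−7=-2≡24 → Y

OTEYY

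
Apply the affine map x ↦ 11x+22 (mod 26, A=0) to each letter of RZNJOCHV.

BLJRUSVT

R(17): 11·17+22=209≡1 → B
Z(25): 11·25+22=297≡11 → L
N(13): 11·13+22=165≡9 → J
J(9): 11·9+22=121≡17 → R
O(14): 11·14+22=176≡20 → U
C(2): 11·2+22=44≡18 → S
H(7): 11·7+22=99≡21 → V
V(21): 11·21+22=253≡19 → T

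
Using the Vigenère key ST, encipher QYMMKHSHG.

IREFCAKAY

Repeat the key across the message: STSTSTSTS
Q(16)+S(18): 34≡8 → I
Y(24)+T(19): 43≡17 → R
M(12)+S(18): 30≡4 → E
M(12)+T(19): 31≡5 → F
K(10)+S(18): 28≡2 → C
H(7)+T(19): 26≡0 → A
S(18)+S(18): 36≡10 → K
H(7)+T(19): 26≡0 → A
G(6)+S(18): 24 → Y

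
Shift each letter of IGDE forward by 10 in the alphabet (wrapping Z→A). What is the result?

I(8): 8+10=18 → S
G(6): 6+10=16 → Q
D(3): 3+10=13 → N
E(4): 4+10=14 → O

SQNO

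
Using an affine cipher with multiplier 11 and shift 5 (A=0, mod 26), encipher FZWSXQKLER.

IUNVYZLWXK

F(5): 11·5+5=60≡8 → I
Z(25): 11·25+5=280≡20 → U
W(22): 11·22+5=247≡13 → N
S(18): 11·18+5=203≡21 → V
X(23): 11·23+5=258≡24 → Y
Q(16): 11·16+5=181≡25 → Z
K(10): 11·10+5=115≡11 → L
L(11): 11·11+5=126≡22 → W
E(4): 11·4+5=49≡23 → X
R(17): 11·17+5=192≡10 → K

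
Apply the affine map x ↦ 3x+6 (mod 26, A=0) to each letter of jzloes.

hdnwsi

j(9): 3·9+6=33≡7 → h
z(25): 3·25+6=81≡3 → d
l(11): 3·11+6=39≡13 → n
o(14): 3·14+6=48≡22 → w
e(4): 3·4+6=18 → s
s(18): 3·18+6=60≡8 → i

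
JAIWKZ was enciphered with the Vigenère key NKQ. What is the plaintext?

WQSJAJ

Repeat the key across the ciphertext: NKQNKQ
J(9)−N(13): -4≡22 → W
A(0)−K(10): -10≡16 → Q
I(8)−Q(16): -8≡18 → S
W(22)−N(13): 9 → J
K(10)−K(10): 0 → A
Z(25)−Q(16): 9 → J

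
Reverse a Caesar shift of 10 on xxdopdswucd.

x(23): 23−10=13 → n
x(23): 23−10=13 → n
d(3): 3−10=-7≡19 → t
o(14): 14−10=4 → e
p(15): 15−10=5 → f
d(3): 3−10=-7≡19 → t
s(18): 18−10=8 → i
w(22): 22−10=12 → m
u(20): 20−10=10 → k
c(2): 2−10=-8≡18 → s
d(3): 3−10=-7≡19 → t

nnteftimkst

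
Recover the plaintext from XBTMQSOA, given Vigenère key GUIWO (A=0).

RHLQCMUS

Repeat the key across the ciphertext: GUIWOGUI
X(23)−G(6): 17 → R
B(1)−U(20): -19≡7 → H
T(19)−I(8): 11 → L
M(12)−W(22): -10≡16 → Q
Q(16)−O(14): 2 → C
S(18)−G(6): 12 → M
O(14)−U(20): -6≡20 → U
A(0)−I(8): -8≡18 → S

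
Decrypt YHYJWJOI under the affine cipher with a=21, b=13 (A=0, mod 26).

DWDGTGFB

The inverse of 21 mod 26 is 5, since 21·5=105≡1. Apply D(y)=5·(y−13) mod 26:
Y(24): 5·(24−13)=55≡3 → D
H(7): 5·(7−13)=-30≡22 → W
Y(24): 5·(24−13)=55≡3 → D
J(9): 5·(9−13)=-20≡6 → G
W(22): 5·(22−13)=45≡19 → T
J(9): 5·(9−13)=-20≡6 → G
O(14): 5·(14−13)=5 → F
I(8): 5·(8−13)=-25≡1 → B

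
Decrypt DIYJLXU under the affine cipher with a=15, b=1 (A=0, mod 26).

OXFESYD

The inverse of 15 mod 26 is 7, since 15·7=105≡1. Apply D(y)=7·(y−1) mod 26:
D(3): 7·(3−1)=14 → O
I(8): 7·(8−1)=49≡23 → X
Y(24): 7·(24−1)=161≡5 → F
J(9): 7·(9−1)=56≡4 → E
L(11): 7·(11−1)=70≡18 → S
X(23): 7·(23−1)=154≡24 → Y
U(20): 7·(20−1)=133≡3 → D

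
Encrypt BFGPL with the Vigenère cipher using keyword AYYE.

BDETL

Repeat the key across the message: AYYEA
B(1)+A(0): 1 → B
F(5)+Y(24): 29≡3 → D
G(6)+Y(24): 30≡4 → E
P(15)+E(4): 19 → T
L(11)+A(0): 11 → L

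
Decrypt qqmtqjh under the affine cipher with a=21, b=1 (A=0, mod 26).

The inverse of 21 mod 26 is 5, since 21·5=105≡1. Apply D(y)=5·(y−1) mod 26:
q(16): 5·(16−1)=75≡23 → x
q(16): 5·(16−1)=75≡23 → x
m(12): 5·(12−1)=55≡3 → d
t(19): 5·(19−1)=90≡12 → m
q(16): 5·(16−1)=75≡23 → x
j(9): 5·(9−1)=40≡14 → o
h(7): 5·(7−1)=30≡4 → e

xxdmxoe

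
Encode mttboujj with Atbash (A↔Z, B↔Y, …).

nggylfqq

m(12) → n(13)
t(19) → g(6)
t(19) → g(6)
b(1) → y(24)
o(14) → l(11)
u(20) → f(5)
j(9) → q(16)
j(9) → q(16)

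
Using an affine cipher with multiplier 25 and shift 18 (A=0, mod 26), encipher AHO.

A(0): 25·0+18=18 → S
H(7): 25·7+18=193≡11 → L
O(14): 25·14+18=368≡4 → E

SLE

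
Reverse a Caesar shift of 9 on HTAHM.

YKRYD

H(7): 7−9=-2≡24 → Y
T(19): 19−9=10 → K
A(0): 0−9=-9≡17 → R
H(7): 7−9=-2≡24 → Y
M(12): 12−9=3 → D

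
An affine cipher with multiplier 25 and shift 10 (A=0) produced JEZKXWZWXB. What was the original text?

BGLANOLONJ

The inverse of 25 mod 26 is 25, since 25·25=625≡1. Apply D(y)=25·(y−10) mod 26:
J(9): 25·(9−10)=-25≡1 → B
E(4): 25·(4−10)=-150≡6 → G
Z(25): 25·(25−10)=375≡11 → L
K(10): 25·(10−10)=0 → A
X(23): 25·(23−10)=325≡13 → N
W(22): 25·(22−10)=300≡14 → O
Z(25): 25·(25−10)=375≡11 → L
W(22): 25·(22−10)=300≡14 → O
X(23): 25·(23−10)=325≡13 → N
B(1): 25·(1−10)=-225≡9 → J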